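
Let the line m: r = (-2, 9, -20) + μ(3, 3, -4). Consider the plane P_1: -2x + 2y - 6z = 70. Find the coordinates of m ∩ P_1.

Substitute r = (-2, 9, -20) + t(3, 3, -4) into the plane: 142 + 24t = 70, so t = -3.
Intersection: (-2, 9, -20) + (-3)·(3, 3, -4) = (-11, 0, -8).

(-11, 0, -8)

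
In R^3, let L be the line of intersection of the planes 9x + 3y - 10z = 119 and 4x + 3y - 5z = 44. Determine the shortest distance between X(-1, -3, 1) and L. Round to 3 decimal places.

12.909

Direction of L: (9, 3, -10) × (4, 3, -5) = (15, 5, 15).
A point on L: solving the two plane equations with x = 7 gives (7, -8, -8).
Taking (7, -8, -8) on L with direction v = (15, 5, 15): w = X − (7, -8, -8) = (-8, 5, 9), and w × v = (30, 255, -115).
Distance = |w × v| / |v| = √79150 / √475 ≈ 12.909.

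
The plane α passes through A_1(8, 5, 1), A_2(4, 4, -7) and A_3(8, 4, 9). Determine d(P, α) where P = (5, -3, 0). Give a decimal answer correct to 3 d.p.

5.889

A_1A_2 = (-4, -1, -8), A_1A_3 = (0, -1, 8); a normal to α is A_1A_2 × A_1A_3 = (-16, 32, 4).
Using A_1: α has equation -16x + 32y + 4z = 36.
n·P − d = (-16)·(5) + (32)·(-3) + (4)·(0) − 36 = -212; |n| = √1296.
Distance = |-212| / √1296 = 212/√1296 ≈ 5.889.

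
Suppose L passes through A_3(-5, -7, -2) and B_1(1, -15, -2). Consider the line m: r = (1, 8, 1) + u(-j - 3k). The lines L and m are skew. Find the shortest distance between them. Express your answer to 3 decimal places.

A direction vector for L is B_1 − A_3 = (6, -8, 0).
Common perpendicular direction n = (6, -8, 0) × (0, -1, -3) = (24, 18, -6).
With w = (1, 8, 1) − (-5, -7, -2) = (6, 15, 3), w · n = 396.
Distance = |w · n| / |n| = |396| / √936 ≈ 12.944.

12.944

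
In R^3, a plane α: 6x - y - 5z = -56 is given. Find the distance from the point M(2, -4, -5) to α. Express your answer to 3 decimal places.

n·M − d = (6)·(2) + (-1)·(-4) + (-5)·(-5) − (-56) = 97; |n| = √62.
Distance = |97| / √62 = 97/√62 ≈ 12.319.

12.319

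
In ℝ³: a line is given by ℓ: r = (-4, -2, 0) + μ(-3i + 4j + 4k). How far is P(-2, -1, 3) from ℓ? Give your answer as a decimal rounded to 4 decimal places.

3.4001

Taking (-4, -2, 0) on ℓ with direction v = (-3, 4, 4): w = P − (-4, -2, 0) = (2, 1, 3), and w × v = (-8, -17, 11).
Distance = |w × v| / |v| = √474 / √41 ≈ 3.4001.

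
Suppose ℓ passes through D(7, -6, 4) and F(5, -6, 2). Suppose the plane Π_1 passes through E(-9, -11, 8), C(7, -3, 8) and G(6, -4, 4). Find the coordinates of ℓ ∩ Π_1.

(3, -6, 0)

A direction vector for ℓ is F − D = (-2, 0, -2).
EC = (16, 8, 0), EG = (15, 7, -4); a normal to Π_1 is EC × EG = (-32, 64, -8).
Using E: Π_1 has equation -32x + 64y - 8z = -480.
Substitute r = (7, -6, 4) + t(-2, 0, -2) into the plane: -640 + 80t = -480, so t = 2.
Intersection: (7, -6, 4) + 2·(-2, 0, -2) = (3, -6, 0).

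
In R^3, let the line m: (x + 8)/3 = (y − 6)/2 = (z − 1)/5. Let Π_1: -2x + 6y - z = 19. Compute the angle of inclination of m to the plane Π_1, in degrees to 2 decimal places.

1.45

m has direction (3, 2, 5) through (-8, 6, 1).
sin θ = |n·v| / (|n||v|) = |1| / (√41 · √38) = 0.02533.
θ ≈ 1.45°.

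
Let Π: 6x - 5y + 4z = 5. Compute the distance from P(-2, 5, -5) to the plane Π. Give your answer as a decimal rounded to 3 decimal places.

n·P − d = (6)·(-2) + (-5)·(5) + (4)·(-5) − 5 = -62; |n| = √77.
Distance = |-62| / √77 = 62/√77 ≈ 7.066.

7.066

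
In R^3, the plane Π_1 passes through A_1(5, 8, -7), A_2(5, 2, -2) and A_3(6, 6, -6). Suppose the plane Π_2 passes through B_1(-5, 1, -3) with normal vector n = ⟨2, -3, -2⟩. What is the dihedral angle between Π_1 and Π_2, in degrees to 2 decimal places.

58.32

A_1A_2 = (0, -6, 5), A_1A_3 = (1, -2, 1); a normal to Π_1 is A_1A_2 × A_1A_3 = (4, 5, 6).
Using A_1: Π_1 has equation 4x + 5y + 6z = 18.
Π_2: n·r = n·B_1 gives 2x - 3y - 2z = -7.
cos θ = |n₁·n₂| / (|n₁||n₂|) = |-19| / (√77 · √17).
θ = arccos(0.52515) ≈ 58.32°.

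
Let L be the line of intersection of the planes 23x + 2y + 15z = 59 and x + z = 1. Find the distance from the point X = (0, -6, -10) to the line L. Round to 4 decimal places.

Direction of L: (23, 2, 15) × (1, 0, 1) = (2, -8, -2).
A point on L: solving the two plane equations with x = 7 gives (7, -6, -6).
Taking (7, -6, -6) on L with direction v = (2, -8, -2): w = X − (7, -6, -6) = (-7, 0, -4), and w × v = (-32, -22, 56).
Distance = |w × v| / |v| = √4644 / √72 ≈ 8.0312.

8.0312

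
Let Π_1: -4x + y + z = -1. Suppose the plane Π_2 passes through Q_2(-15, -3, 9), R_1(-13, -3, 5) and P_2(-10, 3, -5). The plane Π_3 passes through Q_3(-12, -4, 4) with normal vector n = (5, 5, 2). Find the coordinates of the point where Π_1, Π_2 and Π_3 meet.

(-4, -6, -11)

Q_2R_1 = (2, 0, -4), Q_2P_2 = (5, 6, -14); a normal to Π_2 is Q_2R_1 × Q_2P_2 = (24, 8, 12).
Using Q_2: Π_2 has equation 24x + 8y + 12z = -276.
Π_3: n·r = n·Q_3 gives 5x + 5y + 2z = -72.
Solving the 3×3 linear system -4x + y + z = -1, 24x + 8y + 12z = -276, 5x + 5y + 2z = -72 (e.g. by elimination or Cramer's rule, determinant = 268) gives (-4, -6, -11).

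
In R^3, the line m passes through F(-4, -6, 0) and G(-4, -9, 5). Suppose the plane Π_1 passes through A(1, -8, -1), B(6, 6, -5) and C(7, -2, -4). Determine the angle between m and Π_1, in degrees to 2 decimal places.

46.32

A direction vector for m is G − F = (0, -3, 5).
AB = (5, 14, -4), AC = (6, 6, -3); a normal to Π_1 is AB × AC = (-18, -9, -54).
Using A: Π_1 has equation -18x - 9y - 54z = 108.
sin θ = |n·v| / (|n||v|) = |-243| / (√3321 · √34) = 0.72316.
θ ≈ 46.32°.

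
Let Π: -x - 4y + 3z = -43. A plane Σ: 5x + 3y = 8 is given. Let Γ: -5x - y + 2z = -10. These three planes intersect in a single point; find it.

(-2, 6, -7)

Solving the 3×3 linear system -x - 4y + 3z = -43, 5x + 3y = 8, -5x - y + 2z = -10 (e.g. by elimination or Cramer's rule, determinant = 64) gives (-2, 6, -7).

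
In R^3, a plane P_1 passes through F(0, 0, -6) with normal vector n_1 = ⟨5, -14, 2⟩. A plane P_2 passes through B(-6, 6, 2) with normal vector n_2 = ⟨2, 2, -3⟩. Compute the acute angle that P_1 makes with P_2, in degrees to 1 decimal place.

P_1: n_1·r = n_1·F gives 5x - 14y + 2z = -12.
P_2: n_2·r = n_2·B gives 2x + 2y - 3z = -6.
cos θ = |n₁·n₂| / (|n₁||n₂|) = |-24| / (√225 · √17).
θ = arccos(0.38806) ≈ 67.2°.

67.2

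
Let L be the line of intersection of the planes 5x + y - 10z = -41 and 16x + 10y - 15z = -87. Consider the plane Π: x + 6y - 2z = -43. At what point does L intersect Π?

Direction of L: (5, 1, -10) × (16, 10, -15) = (85, -85, 34).
A point on L: solving the two plane equations with x = -17 gives (-17, 14, -3).
Substitute r = (-17, 14, -3) + t(85, -85, 34) into the plane: 73 + (-493)t = -43, so t = 4/17.
Intersection: (-17, 14, -3) + (4/17)·(85, -85, 34) = (3, -6, 5).

(3, -6, 5)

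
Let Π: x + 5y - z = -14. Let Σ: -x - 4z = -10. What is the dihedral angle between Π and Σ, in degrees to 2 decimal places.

cos θ = |n₁·n₂| / (|n₁||n₂|) = |3| / (√27 · √17).
θ = arccos(0.14003) ≈ 81.95°.

81.95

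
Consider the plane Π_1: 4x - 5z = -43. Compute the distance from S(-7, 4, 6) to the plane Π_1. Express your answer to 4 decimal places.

n·S − d = (4)·(-7) + (0)·(4) + (-5)·(6) − (-43) = -15; |n| = √41.
Distance = |-15| / √41 = 15/√41 ≈ 2.3426.

2.3426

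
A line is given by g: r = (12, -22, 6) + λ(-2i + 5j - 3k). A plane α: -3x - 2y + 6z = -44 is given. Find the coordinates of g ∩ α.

Substitute r = (12, -22, 6) + t(-2, 5, -3) into the plane: 44 + (-22)t = -44, so t = 4.
Intersection: (12, -22, 6) + 4·(-2, 5, -3) = (4, -2, -6).

(4, -2, -6)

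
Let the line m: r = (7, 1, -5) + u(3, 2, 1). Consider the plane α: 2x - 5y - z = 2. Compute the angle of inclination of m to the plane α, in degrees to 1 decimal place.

sin θ = |n·v| / (|n||v|) = |-5| / (√30 · √14) = 0.24398.
θ ≈ 14.1°.

14.1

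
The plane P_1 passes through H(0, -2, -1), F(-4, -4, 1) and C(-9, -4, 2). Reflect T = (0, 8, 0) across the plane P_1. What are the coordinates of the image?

(-2, 2, -10)

HF = (-4, -2, 2), HC = (-9, -2, 3); a normal to P_1 is HF × HC = (-2, -6, -10).
Using H: P_1 has equation -2x - 6y - 10z = 22.
λ = (n·T − d)/|n|² = (-48 − 22)/140 = -1/2.
Reflection = T − 2λn = (0, 8, 0) − (-1)·(-2, -6, -10) = (-2, 2, -10).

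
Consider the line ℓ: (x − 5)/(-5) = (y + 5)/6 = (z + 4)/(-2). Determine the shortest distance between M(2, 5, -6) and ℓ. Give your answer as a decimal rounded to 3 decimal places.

4.121

ℓ has direction (-5, 6, -2) through (5, -5, -4).
Taking (5, -5, -4) on ℓ with direction v = (-5, 6, -2): w = M − (5, -5, -4) = (-3, 10, -2), and w × v = (-8, 4, 32).
Distance = |w × v| / |v| = √1104 / √65 ≈ 4.121.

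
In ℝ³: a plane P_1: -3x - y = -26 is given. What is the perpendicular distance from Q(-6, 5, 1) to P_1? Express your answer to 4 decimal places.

n·Q − d = (-3)·(-6) + (-1)·(5) + (0)·(1) − (-26) = 39; |n| = √10.
Distance = |39| / √10 = 39/√10 ≈ 12.3329.

12.3329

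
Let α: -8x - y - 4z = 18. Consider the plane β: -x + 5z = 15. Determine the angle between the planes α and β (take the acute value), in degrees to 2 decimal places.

74.84

cos θ = |n₁·n₂| / (|n₁||n₂|) = |-12| / (√81 · √26).
θ = arccos(0.26149) ≈ 74.84°.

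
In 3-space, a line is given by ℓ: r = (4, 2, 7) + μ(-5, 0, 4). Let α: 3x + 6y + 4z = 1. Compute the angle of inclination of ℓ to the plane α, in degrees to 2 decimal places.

sin θ = |n·v| / (|n||v|) = |1| / (√61 · √41) = 0.02000.
θ ≈ 1.15°.

1.15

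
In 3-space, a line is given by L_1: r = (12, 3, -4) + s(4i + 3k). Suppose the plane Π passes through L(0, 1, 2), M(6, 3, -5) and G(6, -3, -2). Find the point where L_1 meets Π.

LM = (6, 2, -7), LG = (6, -4, -4); a normal to Π is LM × LG = (-36, -18, -36).
Using L: Π has equation -36x - 18y - 36z = -90.
Substitute r = (12, 3, -4) + t(4, 0, 3) into the plane: -342 + (-252)t = -90, so t = -1.
Intersection: (12, 3, -4) + (-1)·(4, 0, 3) = (8, 3, -7).

(8, 3, -7)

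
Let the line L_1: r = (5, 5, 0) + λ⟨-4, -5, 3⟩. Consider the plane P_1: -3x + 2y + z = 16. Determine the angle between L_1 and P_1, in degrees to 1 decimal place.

sin θ = |n·v| / (|n||v|) = |5| / (√14 · √50) = 0.18898.
θ ≈ 10.9°.

10.9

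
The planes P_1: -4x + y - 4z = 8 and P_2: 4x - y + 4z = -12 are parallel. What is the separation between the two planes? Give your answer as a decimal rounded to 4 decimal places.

Rescale P_2 by 1/(-1): -4x + y - 4z = 12. Then distance = |8 − 12| / √33 ≈ 0.6963.

0.6963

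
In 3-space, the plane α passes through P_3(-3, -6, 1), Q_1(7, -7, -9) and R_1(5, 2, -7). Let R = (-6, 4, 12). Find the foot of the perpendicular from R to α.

(-10, 4, 8)

P_3Q_1 = (10, -1, -10), P_3R_1 = (8, 8, -8); a normal to α is P_3Q_1 × P_3R_1 = (88, 0, 88).
Using P_3: α has equation 88x + 88z = -176.
Foot = R − λn with λ = (n·R − d)/|n|² = (528 − (-176))/15488 = 1/22.
Foot = (-6, 4, 12) − (1/22)·(88, 0, 88) = (-10, 4, 8).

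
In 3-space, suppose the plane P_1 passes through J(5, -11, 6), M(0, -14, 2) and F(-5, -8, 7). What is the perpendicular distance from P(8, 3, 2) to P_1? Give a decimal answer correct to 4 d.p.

JM = (-5, -3, -4), JF = (-10, 3, 1); a normal to P_1 is JM × JF = (9, 45, -45).
Using J: P_1 has equation 9x + 45y - 45z = -720.
n·P − d = (9)·(8) + (45)·(3) + (-45)·(2) − (-720) = 837; |n| = √4131.
Distance = |837| / √4131 = 837/√4131 ≈ 13.0226.

13.0226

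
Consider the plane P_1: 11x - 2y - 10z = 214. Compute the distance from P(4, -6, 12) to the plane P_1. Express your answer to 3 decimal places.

18.533

n·P − d = (11)·(4) + (-2)·(-6) + (-10)·(12) − 214 = -278; |n| = √225.
Distance = |-278| / √225 = 278/√225 ≈ 18.533.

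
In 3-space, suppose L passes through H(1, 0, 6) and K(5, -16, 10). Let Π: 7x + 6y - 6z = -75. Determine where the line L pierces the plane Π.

(3, -8, 8)

A direction vector for L is K − H = (4, -16, 4).
Substitute r = (1, 0, 6) + t(4, -16, 4) into the plane: -29 + (-92)t = -75, so t = 1/2.
Intersection: (1, 0, 6) + (1/2)·(4, -16, 4) = (3, -8, 8).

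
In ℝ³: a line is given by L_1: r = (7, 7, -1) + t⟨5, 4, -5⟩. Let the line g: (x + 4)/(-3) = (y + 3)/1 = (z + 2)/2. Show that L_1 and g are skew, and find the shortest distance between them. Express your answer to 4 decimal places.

9.5553

g has direction (-3, 1, 2) through (-4, -3, -2).
Common perpendicular direction n = (5, 4, -5) × (-3, 1, 2) = (13, 5, 17).
With w = (-4, -3, -2) − (7, 7, -1) = (-11, -10, -1), w · n = -210.
Since n ≠ 0 the lines are not parallel, and w · n = -210 ≠ 0 so they do not intersect; hence they are skew.
Distance = |w · n| / |n| = |-210| / √483 ≈ 9.5553.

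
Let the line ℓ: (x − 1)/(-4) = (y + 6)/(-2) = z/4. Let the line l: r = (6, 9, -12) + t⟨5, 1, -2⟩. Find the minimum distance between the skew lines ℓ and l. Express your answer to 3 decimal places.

ℓ has direction (-4, -2, 4) through (1, -6, 0).
Common perpendicular direction n = (-4, -2, 4) × (5, 1, -2) = (0, 12, 6).
With w = (6, 9, -12) − (1, -6, 0) = (5, 15, -12), w · n = 108.
Distance = |w · n| / |n| = |108| / √180 ≈ 8.050.

8.050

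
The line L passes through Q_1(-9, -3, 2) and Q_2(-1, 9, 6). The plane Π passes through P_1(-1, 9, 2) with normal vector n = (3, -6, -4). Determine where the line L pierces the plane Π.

(-3, 6, 5)

A direction vector for L is Q_2 − Q_1 = (8, 12, 4).
Π: n·r = n·P_1 gives 3x - 6y - 4z = -65.
Substitute r = (-9, -3, 2) + t(8, 12, 4) into the plane: -17 + (-64)t = -65, so t = 3/4.
Intersection: (-9, -3, 2) + (3/4)·(8, 12, 4) = (-3, 6, 5).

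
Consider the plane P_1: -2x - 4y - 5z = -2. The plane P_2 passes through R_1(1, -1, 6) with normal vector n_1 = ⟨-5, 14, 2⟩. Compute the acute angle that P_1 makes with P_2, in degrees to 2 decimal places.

56.18

P_2: n_1·r = n_1·R_1 gives -5x + 14y + 2z = -7.
cos θ = |n₁·n₂| / (|n₁||n₂|) = |-56| / (√45 · √225).
θ = arccos(0.55653) ≈ 56.18°.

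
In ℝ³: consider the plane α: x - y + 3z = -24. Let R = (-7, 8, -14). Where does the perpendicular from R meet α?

Foot = R − λn with λ = (n·R − d)/|n|² = (-57 − (-24))/11 = -3.
Foot = (-7, 8, -14) − (-3)·(1, -1, 3) = (-4, 5, -5).

(-4, 5, -5)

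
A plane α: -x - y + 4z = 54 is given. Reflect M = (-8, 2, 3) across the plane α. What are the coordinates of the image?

(-12, -2, 19)

λ = (n·M − d)/|n|² = (18 − 54)/18 = -2.
Reflection = M − 2λn = (-8, 2, 3) − (-4)·(-1, -1, 4) = (-12, -2, 19).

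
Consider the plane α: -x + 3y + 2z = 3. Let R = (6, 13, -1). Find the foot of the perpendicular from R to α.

Foot = R − λn with λ = (n·R − d)/|n|² = (31 − 3)/14 = 2.
Foot = (6, 13, -1) − 2·(-1, 3, 2) = (8, 7, -5).

(8, 7, -5)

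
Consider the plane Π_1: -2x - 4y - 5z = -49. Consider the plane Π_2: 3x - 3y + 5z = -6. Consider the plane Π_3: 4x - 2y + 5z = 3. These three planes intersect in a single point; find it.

(1, 8, 3)

Solving the 3×3 linear system -2x - 4y - 5z = -49, 3x - 3y + 5z = -6, 4x - 2y + 5z = 3 (e.g. by elimination or Cramer's rule, determinant = -40) gives (1, 8, 3).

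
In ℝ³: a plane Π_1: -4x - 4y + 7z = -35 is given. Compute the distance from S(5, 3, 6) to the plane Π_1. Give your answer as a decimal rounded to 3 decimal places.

5.000

n·S − d = (-4)·(5) + (-4)·(3) + (7)·(6) − (-35) = 45; |n| = √81.
Distance = |45| / √81 = 45/√81 ≈ 5.000.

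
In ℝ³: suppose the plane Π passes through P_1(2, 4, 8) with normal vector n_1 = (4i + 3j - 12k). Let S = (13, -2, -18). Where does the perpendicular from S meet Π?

Π: n_1·r = n_1·P_1 gives 4x + 3y - 12z = -76.
Foot = S − λn with λ = (n·S − d)/|n|² = (262 − (-76))/169 = 2.
Foot = (13, -2, -18) − 2·(4, 3, -12) = (5, -8, 6).

(5, -8, 6)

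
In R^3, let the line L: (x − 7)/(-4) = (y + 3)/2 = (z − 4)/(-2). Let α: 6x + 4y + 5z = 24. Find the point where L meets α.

(3, -1, 2)

L has direction (-4, 2, -2) through (7, -3, 4).
Substitute r = (7, -3, 4) + t(-4, 2, -2) into the plane: 50 + (-26)t = 24, so t = 1.
Intersection: (7, -3, 4) + 1·(-4, 2, -2) = (3, -1, 2).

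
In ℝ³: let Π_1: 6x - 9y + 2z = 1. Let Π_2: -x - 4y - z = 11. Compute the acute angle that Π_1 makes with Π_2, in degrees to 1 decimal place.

53.1

cos θ = |n₁·n₂| / (|n₁||n₂|) = |28| / (√121 · √18).
θ = arccos(0.59997) ≈ 53.1°.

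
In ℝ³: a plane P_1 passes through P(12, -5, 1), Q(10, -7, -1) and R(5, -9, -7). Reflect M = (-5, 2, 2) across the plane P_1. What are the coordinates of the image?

PQ = (-2, -2, -2), PR = (-7, -4, -8); a normal to P_1 is PQ × PR = (8, -2, -6).
Using P: P_1 has equation 8x - 2y - 6z = 100.
λ = (n·M − d)/|n|² = (-56 − 100)/104 = -3/2.
Reflection = M − 2λn = (-5, 2, 2) − (-3)·(8, -2, -6) = (19, -4, -16).

(19, -4, -16)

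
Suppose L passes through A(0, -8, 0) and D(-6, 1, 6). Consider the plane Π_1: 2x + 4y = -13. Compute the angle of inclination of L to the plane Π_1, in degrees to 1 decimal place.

A direction vector for L is D − A = (-6, 9, 6).
sin θ = |n·v| / (|n||v|) = |24| / (√20 · √153) = 0.43386.
θ ≈ 25.7°.

25.7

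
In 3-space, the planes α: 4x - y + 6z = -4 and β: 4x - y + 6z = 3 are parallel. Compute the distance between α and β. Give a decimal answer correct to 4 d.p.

0.9615

Same normal n = (4, -1, 6) with |n| = √53; distance = |-4 − 3| / |n| = 7/√53 ≈ 0.9615.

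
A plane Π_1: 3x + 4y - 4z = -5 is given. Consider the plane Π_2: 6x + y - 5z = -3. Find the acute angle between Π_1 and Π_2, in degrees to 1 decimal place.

33.6

cos θ = |n₁·n₂| / (|n₁||n₂|) = |42| / (√41 · √62).
θ = arccos(0.83303) ≈ 33.6°.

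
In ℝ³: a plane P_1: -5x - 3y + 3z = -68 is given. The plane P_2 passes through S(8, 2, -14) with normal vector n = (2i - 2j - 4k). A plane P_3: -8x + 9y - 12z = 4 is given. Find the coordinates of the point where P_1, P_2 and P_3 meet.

(10, -4, -10)

P_2: n·r = n·S gives 2x - 2y - 4z = 68.
Solving the 3×3 linear system -5x - 3y + 3z = -68, 2x - 2y - 4z = 68, -8x + 9y - 12z = 4 (e.g. by elimination or Cramer's rule, determinant = -462) gives (10, -4, -10).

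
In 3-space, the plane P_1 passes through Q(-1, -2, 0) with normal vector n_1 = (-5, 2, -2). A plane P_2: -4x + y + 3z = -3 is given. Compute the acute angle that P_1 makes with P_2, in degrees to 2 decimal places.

56.89

P_1: n_1·r = n_1·Q gives -5x + 2y - 2z = 1.
cos θ = |n₁·n₂| / (|n₁||n₂|) = |16| / (√33 · √26).
θ = arccos(0.54623) ≈ 56.89°.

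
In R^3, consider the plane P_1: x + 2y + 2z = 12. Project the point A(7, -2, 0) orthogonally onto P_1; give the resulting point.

Foot = A − λn with λ = (n·A − d)/|n|² = (3 − 12)/9 = -1.
Foot = (7, -2, 0) − (-1)·(1, 2, 2) = (8, 0, 2).

(8, 0, 2)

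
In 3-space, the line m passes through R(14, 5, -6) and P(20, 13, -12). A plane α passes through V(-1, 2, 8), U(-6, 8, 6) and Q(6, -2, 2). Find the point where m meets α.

A direction vector for m is P − R = (6, 8, -6).
VU = (-5, 6, -2), VQ = (7, -4, -6); a normal to α is VU × VQ = (-44, -44, -22).
Using V: α has equation -44x - 44y - 22z = -220.
Substitute r = (14, 5, -6) + t(6, 8, -6) into the plane: -704 + (-484)t = -220, so t = -1.
Intersection: (14, 5, -6) + (-1)·(6, 8, -6) = (8, -3, 0).

(8, -3, 0)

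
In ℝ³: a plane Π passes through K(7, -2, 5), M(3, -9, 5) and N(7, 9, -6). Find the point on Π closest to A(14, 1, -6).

(7, 5, -2)

KM = (-4, -7, 0), KN = (0, 11, -11); a normal to Π is KM × KN = (77, -44, -44).
Using K: Π has equation 77x - 44y - 44z = 407.
Foot = A − λn with λ = (n·A − d)/|n|² = (1298 − 407)/9801 = 1/11.
Foot = (14, 1, -6) − (1/11)·(77, -44, -44) = (7, 5, -2).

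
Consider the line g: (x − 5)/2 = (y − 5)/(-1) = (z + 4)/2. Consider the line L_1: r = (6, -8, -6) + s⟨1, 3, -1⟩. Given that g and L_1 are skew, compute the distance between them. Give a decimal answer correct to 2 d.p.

7.48

g has direction (2, -1, 2) through (5, 5, -4).
Common perpendicular direction n = (2, -1, 2) × (1, 3, -1) = (-5, 4, 7).
With w = (6, -8, -6) − (5, 5, -4) = (1, -13, -2), w · n = -71.
Distance = |w · n| / |n| = |-71| / √90 ≈ 7.48.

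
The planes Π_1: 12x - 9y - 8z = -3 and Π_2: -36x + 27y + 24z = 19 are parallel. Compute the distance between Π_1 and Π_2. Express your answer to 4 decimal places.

0.1961

Rescale Π_2 by 1/(-3): 12x - 9y - 8z = -19/3. Then distance = |-3 − (-19/3)| / √289 ≈ 0.1961.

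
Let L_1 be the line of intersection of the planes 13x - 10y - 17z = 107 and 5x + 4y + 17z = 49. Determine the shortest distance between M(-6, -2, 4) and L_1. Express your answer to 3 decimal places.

Direction of L_1: (13, -10, -17) × (5, 4, 17) = (-102, -306, 102).
A point on L_1: solving the two plane equations with x = 8 gives (8, -2, 1).
Taking (8, -2, 1) on L_1 with direction v = (-102, -306, 102): w = M − (8, -2, 1) = (-14, 0, 3), and w × v = (918, 1122, 4284).
Distance = |w × v| / |v| = √20454264 / √114444 ≈ 13.369.

13.369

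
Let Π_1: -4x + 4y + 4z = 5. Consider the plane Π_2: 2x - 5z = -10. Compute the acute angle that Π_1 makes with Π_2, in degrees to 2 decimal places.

cos θ = |n₁·n₂| / (|n₁||n₂|) = |-28| / (√48 · √29).
θ = arccos(0.75048) ≈ 41.37°.

41.37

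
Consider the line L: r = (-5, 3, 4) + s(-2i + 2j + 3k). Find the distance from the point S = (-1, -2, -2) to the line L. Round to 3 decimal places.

Taking (-5, 3, 4) on L with direction v = (-2, 2, 3): w = S − (-5, 3, 4) = (4, -5, -6), and w × v = (-3, 0, -2).
Distance = |w × v| / |v| = √13 / √17 ≈ 0.874.

0.874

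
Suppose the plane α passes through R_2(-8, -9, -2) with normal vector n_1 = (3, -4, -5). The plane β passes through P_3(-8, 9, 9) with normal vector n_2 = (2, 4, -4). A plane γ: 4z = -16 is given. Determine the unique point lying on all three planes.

(-6, -5, -4)

α: n_1·r = n_1·R_2 gives 3x - 4y - 5z = 22.
β: n_2·r = n_2·P_3 gives 2x + 4y - 4z = -16.
Solving the 3×3 linear system 3x - 4y - 5z = 22, 2x + 4y - 4z = -16, 4z = -16 (e.g. by elimination or Cramer's rule, determinant = 80) gives (-6, -5, -4).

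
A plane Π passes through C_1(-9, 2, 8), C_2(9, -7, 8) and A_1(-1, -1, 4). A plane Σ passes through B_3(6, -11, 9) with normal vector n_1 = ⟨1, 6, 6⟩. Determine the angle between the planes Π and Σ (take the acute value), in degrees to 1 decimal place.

35.2

C_1C_2 = (18, -9, 0), C_1A_1 = (8, -3, -4); a normal to Π is C_1C_2 × C_1A_1 = (36, 72, 18).
Using C_1: Π has equation 36x + 72y + 18z = -36.
Σ: n_1·r = n_1·B_3 gives x + 6y + 6z = -6.
cos θ = |n₁·n₂| / (|n₁||n₂|) = |576| / (√6804 · √73).
θ = arccos(0.81730) ≈ 35.2°.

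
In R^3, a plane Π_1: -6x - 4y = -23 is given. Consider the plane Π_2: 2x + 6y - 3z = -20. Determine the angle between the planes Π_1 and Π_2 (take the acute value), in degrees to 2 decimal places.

44.51

cos θ = |n₁·n₂| / (|n₁||n₂|) = |-36| / (√52 · √49).
θ = arccos(0.71319) ≈ 44.51°.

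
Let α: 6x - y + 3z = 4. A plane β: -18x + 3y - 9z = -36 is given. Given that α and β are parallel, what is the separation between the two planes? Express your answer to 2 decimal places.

Rescale β by 1/(-3): 6x - y + 3z = 12. Then distance = |4 − 12| / √46 ≈ 1.18.

1.18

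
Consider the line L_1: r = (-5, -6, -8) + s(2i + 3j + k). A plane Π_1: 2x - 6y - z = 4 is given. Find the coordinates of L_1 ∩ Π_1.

(-1, 0, -6)

Substitute r = (-5, -6, -8) + t(2, 3, 1) into the plane: 34 + (-15)t = 4, so t = 2.
Intersection: (-5, -6, -8) + 2·(2, 3, 1) = (-1, 0, -6).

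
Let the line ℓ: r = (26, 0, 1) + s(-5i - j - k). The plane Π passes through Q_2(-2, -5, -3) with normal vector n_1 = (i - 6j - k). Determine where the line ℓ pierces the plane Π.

Π: n_1·r = n_1·Q_2 gives x - 6y - z = 31.
Substitute r = (26, 0, 1) + t(-5, -1, -1) into the plane: 25 + 2t = 31, so t = 3.
Intersection: (26, 0, 1) + 3·(-5, -1, -1) = (11, -3, -2).

(11, -3, -2)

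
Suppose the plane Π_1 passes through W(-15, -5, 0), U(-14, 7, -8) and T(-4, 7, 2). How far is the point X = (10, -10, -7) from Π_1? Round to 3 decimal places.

22.333

WU = (1, 12, -8), WT = (11, 12, 2); a normal to Π_1 is WU × WT = (120, -90, -120).
Using W: Π_1 has equation 120x - 90y - 120z = -1350.
n·X − d = (120)·(10) + (-90)·(-10) + (-120)·(-7) − (-1350) = 4290; |n| = √36900.
Distance = |4290| / √36900 = 4290/√36900 ≈ 22.333.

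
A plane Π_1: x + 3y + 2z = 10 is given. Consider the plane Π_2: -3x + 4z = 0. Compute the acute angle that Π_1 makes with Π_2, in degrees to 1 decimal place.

cos θ = |n₁·n₂| / (|n₁||n₂|) = |5| / (√14 · √25).
θ = arccos(0.26726) ≈ 74.5°.

74.5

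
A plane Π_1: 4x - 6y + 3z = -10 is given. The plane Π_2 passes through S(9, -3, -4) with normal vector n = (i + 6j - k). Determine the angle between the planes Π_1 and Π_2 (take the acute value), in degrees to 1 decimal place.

Π_2: n·r = n·S gives x + 6y - z = -5.
cos θ = |n₁·n₂| / (|n₁||n₂|) = |-35| / (√61 · √38).
θ = arccos(0.72696) ≈ 43.4°.

43.4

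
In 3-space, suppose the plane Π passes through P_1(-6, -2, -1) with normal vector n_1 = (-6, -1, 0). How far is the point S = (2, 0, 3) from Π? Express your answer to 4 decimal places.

8.2199

Π: n_1·r = n_1·P_1 gives -6x - y = 38.
n·S − d = (-6)·(2) + (-1)·(0) + (0)·(3) − 38 = -50; |n| = √37.
Distance = |-50| / √37 = 50/√37 ≈ 8.2199.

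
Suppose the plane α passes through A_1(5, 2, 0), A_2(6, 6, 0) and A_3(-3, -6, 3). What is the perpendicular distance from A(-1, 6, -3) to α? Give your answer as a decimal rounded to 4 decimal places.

5.7778

A_1A_2 = (1, 4, 0), A_1A_3 = (-8, -8, 3); a normal to α is A_1A_2 × A_1A_3 = (12, -3, 24).
Using A_1: α has equation 12x - 3y + 24z = 54.
n·A − d = (12)·(-1) + (-3)·(6) + (24)·(-3) − 54 = -156; |n| = √729.
Distance = |-156| / √729 = 156/√729 ≈ 5.7778.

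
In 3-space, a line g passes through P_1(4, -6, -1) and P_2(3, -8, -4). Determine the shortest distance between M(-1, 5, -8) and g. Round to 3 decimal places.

A direction vector for g is P_2 − P_1 = (-1, -2, -3).
Taking (4, -6, -1) on g with direction v = (-1, -2, -3): w = M − (4, -6, -1) = (-5, 11, -7), and w × v = (-47, -8, 21).
Distance = |w × v| / |v| = √2714 / √14 ≈ 13.923.

13.923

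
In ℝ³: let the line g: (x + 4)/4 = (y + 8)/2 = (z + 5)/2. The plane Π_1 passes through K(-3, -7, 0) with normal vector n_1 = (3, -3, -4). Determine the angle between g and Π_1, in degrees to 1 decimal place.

g has direction (4, 2, 2) through (-4, -8, -5).
Π_1: n_1·r = n_1·K gives 3x - 3y - 4z = 12.
sin θ = |n·v| / (|n||v|) = |-2| / (√34 · √24) = 0.07001.
θ ≈ 4.0°.

4.0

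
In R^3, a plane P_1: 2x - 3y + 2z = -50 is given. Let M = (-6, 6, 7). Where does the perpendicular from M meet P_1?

(-10, 12, 3)

Foot = M − λn with λ = (n·M − d)/|n|² = (-16 − (-50))/17 = 2.
Foot = (-6, 6, 7) − 2·(2, -3, 2) = (-10, 12, 3).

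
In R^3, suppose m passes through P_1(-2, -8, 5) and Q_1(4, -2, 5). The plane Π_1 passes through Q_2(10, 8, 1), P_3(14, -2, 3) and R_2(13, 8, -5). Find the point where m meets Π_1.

(10, 4, 5)

A direction vector for m is Q_1 − P_1 = (6, 6, 0).
Q_2P_3 = (4, -10, 2), Q_2R_2 = (3, 0, -6); a normal to Π_1 is Q_2P_3 × Q_2R_2 = (60, 30, 30).
Using Q_2: Π_1 has equation 60x + 30y + 30z = 870.
Substitute r = (-2, -8, 5) + t(6, 6, 0) into the plane: -210 + 540t = 870, so t = 2.
Intersection: (-2, -8, 5) + 2·(6, 6, 0) = (10, 4, 5).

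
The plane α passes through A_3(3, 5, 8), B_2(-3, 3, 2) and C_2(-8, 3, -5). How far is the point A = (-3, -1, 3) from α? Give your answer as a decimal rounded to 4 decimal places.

1.8116

A_3B_2 = (-6, -2, -6), A_3C_2 = (-11, -2, -13); a normal to α is A_3B_2 × A_3C_2 = (14, -12, -10).
Using A_3: α has equation 14x - 12y - 10z = -98.
n·A − d = (14)·(-3) + (-12)·(-1) + (-10)·(3) − (-98) = 38; |n| = √440.
Distance = |38| / √440 = 38/√440 ≈ 1.8116.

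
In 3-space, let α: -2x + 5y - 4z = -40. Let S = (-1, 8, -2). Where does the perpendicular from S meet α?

Foot = S − λn with λ = (n·S − d)/|n|² = (50 − (-40))/45 = 2.
Foot = (-1, 8, -2) − 2·(-2, 5, -4) = (3, -2, 6).

(3, -2, 6)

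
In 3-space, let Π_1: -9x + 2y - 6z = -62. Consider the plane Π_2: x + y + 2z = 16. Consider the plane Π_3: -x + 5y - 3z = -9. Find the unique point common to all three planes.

Solving the 3×3 linear system -9x + 2y - 6z = -62, x + y + 2z = 16, -x + 5y - 3z = -9 (e.g. by elimination or Cramer's rule, determinant = 83) gives (4, 2, 5).

(4, 2, 5)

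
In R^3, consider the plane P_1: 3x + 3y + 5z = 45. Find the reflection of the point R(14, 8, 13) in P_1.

λ = (n·R − d)/|n|² = (131 − 45)/43 = 2.
Reflection = R − 2λn = (14, 8, 13) − 4·(3, 3, 5) = (2, -4, -7).

(2, -4, -7)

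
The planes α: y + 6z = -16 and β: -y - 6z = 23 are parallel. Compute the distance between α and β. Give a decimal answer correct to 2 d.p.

Rescale β by 1/(-1): y + 6z = -23. Then distance = |-16 − (-23)| / √37 ≈ 1.15.

1.15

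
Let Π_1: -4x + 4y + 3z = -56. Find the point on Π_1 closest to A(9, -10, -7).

(5, -6, -4)

Foot = A − λn with λ = (n·A − d)/|n|² = (-97 − (-56))/41 = -1.
Foot = (9, -10, -7) − (-1)·(-4, 4, 3) = (5, -6, -4).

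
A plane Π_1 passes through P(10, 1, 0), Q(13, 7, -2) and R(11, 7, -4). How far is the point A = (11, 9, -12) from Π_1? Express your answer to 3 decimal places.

PQ = (3, 6, -2), PR = (1, 6, -4); a normal to Π_1 is PQ × PR = (-12, 10, 12).
Using P: Π_1 has equation -12x + 10y + 12z = -110.
n·A − d = (-12)·(11) + (10)·(9) + (12)·(-12) − (-110) = -76; |n| = √388.
Distance = |-76| / √388 = 76/√388 ≈ 3.858.

3.858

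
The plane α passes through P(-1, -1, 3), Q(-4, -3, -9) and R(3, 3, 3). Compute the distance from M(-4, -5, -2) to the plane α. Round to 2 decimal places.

1.00

PQ = (-3, -2, -12), PR = (4, 4, 0); a normal to α is PQ × PR = (48, -48, -4).
Using P: α has equation 48x - 48y - 4z = -12.
n·M − d = (48)·(-4) + (-48)·(-5) + (-4)·(-2) − (-12) = 68; |n| = √4624.
Distance = |68| / √4624 = 68/√4624 ≈ 1.00.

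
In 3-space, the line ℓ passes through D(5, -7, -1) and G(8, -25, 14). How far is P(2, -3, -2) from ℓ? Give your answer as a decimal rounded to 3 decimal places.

A direction vector for ℓ is G − D = (3, -18, 15).
Taking (5, -7, -1) on ℓ with direction v = (3, -18, 15): w = P − (5, -7, -1) = (-3, 4, -1), and w × v = (42, 42, 42).
Distance = |w × v| / |v| = √5292 / √558 ≈ 3.080.

3.080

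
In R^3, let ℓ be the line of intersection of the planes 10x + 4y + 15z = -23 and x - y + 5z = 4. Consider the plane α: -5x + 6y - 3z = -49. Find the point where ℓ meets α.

Direction of ℓ: (10, 4, 15) × (1, -1, 5) = (35, -35, -14).
A point on ℓ: solving the two plane equations with x = 12 gives (12, -17, -5).
Substitute r = (12, -17, -5) + t(35, -35, -14) into the plane: -147 + (-343)t = -49, so t = -2/7.
Intersection: (12, -17, -5) + (-2/7)·(35, -35, -14) = (2, -7, -1).

(2, -7, -1)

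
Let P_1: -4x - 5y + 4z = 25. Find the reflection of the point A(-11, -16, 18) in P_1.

λ = (n·A − d)/|n|² = (196 − 25)/57 = 3.
Reflection = A − 2λn = (-11, -16, 18) − 6·(-4, -5, 4) = (13, 14, -6).

(13, 14, -6)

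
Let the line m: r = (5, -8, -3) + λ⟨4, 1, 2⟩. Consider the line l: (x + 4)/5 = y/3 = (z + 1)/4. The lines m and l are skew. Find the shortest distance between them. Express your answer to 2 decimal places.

l has direction (5, 3, 4) through (-4, 0, -1).
Common perpendicular direction n = (4, 1, 2) × (5, 3, 4) = (-2, -6, 7).
With w = (-4, 0, -1) − (5, -8, -3) = (-9, 8, 2), w · n = -16.
Distance = |w · n| / |n| = |-16| / √89 ≈ 1.70.

1.70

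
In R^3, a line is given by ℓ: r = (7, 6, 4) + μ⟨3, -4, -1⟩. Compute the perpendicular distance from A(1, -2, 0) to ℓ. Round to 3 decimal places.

10.175

Taking (7, 6, 4) on ℓ with direction v = (3, -4, -1): w = A − (7, 6, 4) = (-6, -8, -4), and w × v = (-8, -18, 48).
Distance = |w × v| / |v| = √2692 / √26 ≈ 10.175.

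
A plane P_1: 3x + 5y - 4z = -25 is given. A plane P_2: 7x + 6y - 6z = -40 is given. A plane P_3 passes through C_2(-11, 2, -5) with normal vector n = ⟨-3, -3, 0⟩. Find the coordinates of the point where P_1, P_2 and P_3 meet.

(-4, -5, -3)

P_3: n·r = n·C_2 gives -3x - 3y = 27.
Solving the 3×3 linear system 3x + 5y - 4z = -25, 7x + 6y - 6z = -40, -3x - 3y = 27 (e.g. by elimination or Cramer's rule, determinant = 48) gives (-4, -5, -3).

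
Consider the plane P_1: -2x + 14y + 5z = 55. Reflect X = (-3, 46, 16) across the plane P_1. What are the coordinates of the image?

(9, -38, -14)

λ = (n·X − d)/|n|² = (730 − 55)/225 = 3.
Reflection = X − 2λn = (-3, 46, 16) − 6·(-2, 14, 5) = (9, -38, -14).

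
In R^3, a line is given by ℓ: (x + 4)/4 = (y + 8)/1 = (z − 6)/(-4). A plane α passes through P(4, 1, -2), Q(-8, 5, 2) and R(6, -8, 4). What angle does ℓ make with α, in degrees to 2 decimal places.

5.65

ℓ has direction (4, 1, -4) through (-4, -8, 6).
PQ = (-12, 4, 4), PR = (2, -9, 6); a normal to α is PQ × PR = (60, 80, 100).
Using P: α has equation 60x + 80y + 100z = 120.
sin θ = |n·v| / (|n||v|) = |-80| / (√20000 · √33) = 0.09847.
θ ≈ 5.65°.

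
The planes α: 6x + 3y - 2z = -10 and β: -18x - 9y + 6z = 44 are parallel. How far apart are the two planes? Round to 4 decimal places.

Rescale β by 1/(-3): 6x + 3y - 2z = -44/3. Then distance = |-10 − (-44/3)| / √49 ≈ 0.6667.

0.6667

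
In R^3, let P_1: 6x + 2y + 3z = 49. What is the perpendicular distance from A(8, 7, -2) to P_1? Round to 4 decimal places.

n·A − d = (6)·(8) + (2)·(7) + (3)·(-2) − 49 = 7; |n| = √49.
Distance = |7| / √49 = 7/√49 ≈ 1.0000.

1.0000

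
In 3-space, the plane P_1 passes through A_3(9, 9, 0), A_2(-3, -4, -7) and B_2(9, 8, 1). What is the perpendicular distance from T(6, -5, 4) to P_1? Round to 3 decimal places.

A_3A_2 = (-12, -13, -7), A_3B_2 = (0, -1, 1); a normal to P_1 is A_3A_2 × A_3B_2 = (-20, 12, 12).
Using A_3: P_1 has equation -20x + 12y + 12z = -72.
n·T − d = (-20)·(6) + (12)·(-5) + (12)·(4) − (-72) = -60; |n| = √688.
Distance = |-60| / √688 = 60/√688 ≈ 2.287.

2.287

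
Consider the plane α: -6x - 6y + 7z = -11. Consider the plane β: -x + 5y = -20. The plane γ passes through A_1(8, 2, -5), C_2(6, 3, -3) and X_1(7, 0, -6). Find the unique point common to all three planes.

(0, -4, -5)

A_1C_2 = (-2, 1, 2), A_1X_1 = (-1, -2, -1); a normal to γ is A_1C_2 × A_1X_1 = (3, -4, 5).
Using A_1: γ has equation 3x - 4y + 5z = -9.
Solving the 3×3 linear system -6x - 6y + 7z = -11, -x + 5y = -20, 3x - 4y + 5z = -9 (e.g. by elimination or Cramer's rule, determinant = -257) gives (0, -4, -5).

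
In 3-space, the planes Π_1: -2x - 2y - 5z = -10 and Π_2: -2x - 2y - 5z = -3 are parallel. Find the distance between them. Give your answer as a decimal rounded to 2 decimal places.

1.22

Same normal n = (-2, -2, -5) with |n| = √33; distance = |-10 − (-3)| / |n| = 7/√33 ≈ 1.22.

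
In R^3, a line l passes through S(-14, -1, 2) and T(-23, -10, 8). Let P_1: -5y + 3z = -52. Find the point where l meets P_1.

(-5, 8, -4)

A direction vector for l is T − S = (-9, -9, 6).
Substitute r = (-14, -1, 2) + t(-9, -9, 6) into the plane: 11 + 63t = -52, so t = -1.
Intersection: (-14, -1, 2) + (-1)·(-9, -9, 6) = (-5, 8, -4).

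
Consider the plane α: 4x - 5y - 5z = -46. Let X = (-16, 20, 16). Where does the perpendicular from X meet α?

Foot = X − λn with λ = (n·X − d)/|n|² = (-244 − (-46))/66 = -3.
Foot = (-16, 20, 16) − (-3)·(4, -5, -5) = (-4, 5, 1).

(-4, 5, 1)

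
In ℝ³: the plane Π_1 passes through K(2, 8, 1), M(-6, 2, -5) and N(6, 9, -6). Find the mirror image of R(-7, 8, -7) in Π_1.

(-1, -2, -5)

KM = (-8, -6, -6), KN = (4, 1, -7); a normal to Π_1 is KM × KN = (48, -80, 16).
Using K: Π_1 has equation 48x - 80y + 16z = -528.
λ = (n·R − d)/|n|² = (-1088 − (-528))/8960 = -1/16.
Reflection = R − 2λn = (-7, 8, -7) − (-1/8)·(48, -80, 16) = (-1, -2, -5).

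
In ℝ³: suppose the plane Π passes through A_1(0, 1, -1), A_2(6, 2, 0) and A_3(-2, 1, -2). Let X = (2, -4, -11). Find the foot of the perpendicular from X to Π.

A_1A_2 = (6, 1, 1), A_1A_3 = (-2, 0, -1); a normal to Π is A_1A_2 × A_1A_3 = (-1, 4, 2).
Using A_1: Π has equation -x + 4y + 2z = 2.
Foot = X − λn with λ = (n·X − d)/|n|² = (-40 − 2)/21 = -2.
Foot = (2, -4, -11) − (-2)·(-1, 4, 2) = (0, 4, -7).

(0, 4, -7)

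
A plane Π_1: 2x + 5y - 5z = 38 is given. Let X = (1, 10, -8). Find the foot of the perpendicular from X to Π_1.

Foot = X − λn with λ = (n·X − d)/|n|² = (92 − 38)/54 = 1.
Foot = (1, 10, -8) − 1·(2, 5, -5) = (-1, 5, -3).

(-1, 5, -3)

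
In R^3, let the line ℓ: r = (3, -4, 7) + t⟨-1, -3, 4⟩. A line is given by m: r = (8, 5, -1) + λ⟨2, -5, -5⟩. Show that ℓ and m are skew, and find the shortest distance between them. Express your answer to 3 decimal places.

3.097

Common perpendicular direction n = (-1, -3, 4) × (2, -5, -5) = (35, 3, 11).
With w = (8, 5, -1) − (3, -4, 7) = (5, 9, -8), w · n = 114.
Since n ≠ 0 the lines are not parallel, and w · n = 114 ≠ 0 so they do not intersect; hence they are skew.
Distance = |w · n| / |n| = |114| / √1355 ≈ 3.097.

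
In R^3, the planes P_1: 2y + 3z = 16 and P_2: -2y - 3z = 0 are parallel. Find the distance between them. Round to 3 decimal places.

4.438

Rescale P_2 by 1/(-1): 2y + 3z = 0. Then distance = |16 − 0| / √13 ≈ 4.438.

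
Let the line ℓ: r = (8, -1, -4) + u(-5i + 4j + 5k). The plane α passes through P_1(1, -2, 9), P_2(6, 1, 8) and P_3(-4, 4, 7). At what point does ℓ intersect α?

(-2, 7, 6)

P_1P_2 = (5, 3, -1), P_1P_3 = (-5, 6, -2); a normal to α is P_1P_2 × P_1P_3 = (0, 15, 45).
Using P_1: α has equation 15y + 45z = 375.
Substitute r = (8, -1, -4) + t(-5, 4, 5) into the plane: -195 + 285t = 375, so t = 2.
Intersection: (8, -1, -4) + 2·(-5, 4, 5) = (-2, 7, 6).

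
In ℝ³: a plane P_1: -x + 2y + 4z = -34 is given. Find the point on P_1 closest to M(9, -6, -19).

(6, 0, -7)

Foot = M − λn with λ = (n·M − d)/|n|² = (-97 − (-34))/21 = -3.
Foot = (9, -6, -19) − (-3)·(-1, 2, 4) = (6, 0, -7).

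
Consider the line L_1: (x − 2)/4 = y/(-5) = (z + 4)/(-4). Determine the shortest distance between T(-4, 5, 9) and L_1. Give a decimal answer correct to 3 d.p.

7.144

L_1 has direction (4, -5, -4) through (2, 0, -4).
Taking (2, 0, -4) on L_1 with direction v = (4, -5, -4): w = T − (2, 0, -4) = (-6, 5, 13), and w × v = (45, 28, 10).
Distance = |w × v| / |v| = √2909 / √57 ≈ 7.144.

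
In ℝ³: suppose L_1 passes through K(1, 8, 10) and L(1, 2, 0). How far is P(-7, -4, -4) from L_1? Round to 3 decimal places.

A direction vector for L_1 is L − K = (0, -6, -10).
Taking (1, 8, 10) on L_1 with direction v = (0, -6, -10): w = P − (1, 8, 10) = (-8, -12, -14), and w × v = (36, -80, 48).
Distance = |w × v| / |v| = √10000 / √136 ≈ 8.575.

8.575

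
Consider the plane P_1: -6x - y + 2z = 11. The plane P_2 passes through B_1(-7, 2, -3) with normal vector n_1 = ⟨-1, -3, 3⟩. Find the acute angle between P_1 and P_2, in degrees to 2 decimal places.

57.49

P_2: n_1·r = n_1·B_1 gives -x - 3y + 3z = -8.
cos θ = |n₁·n₂| / (|n₁||n₂|) = |15| / (√41 · √19).
θ = arccos(0.53743) ≈ 57.49°.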